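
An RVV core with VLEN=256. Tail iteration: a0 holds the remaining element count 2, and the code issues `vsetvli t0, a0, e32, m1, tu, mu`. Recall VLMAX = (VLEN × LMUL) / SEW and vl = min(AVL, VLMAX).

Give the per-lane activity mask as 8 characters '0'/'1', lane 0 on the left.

lanes per group: 256·1/32 = 8
AVL=2 ≤ VLMAX=8, so vl = 2
bits (lane 0 leftmost): 11000000

predicate = 11000000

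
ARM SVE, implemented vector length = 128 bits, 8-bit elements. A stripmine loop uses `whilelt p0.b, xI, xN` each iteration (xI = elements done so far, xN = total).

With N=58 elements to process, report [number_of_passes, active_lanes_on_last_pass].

lane count: 128 div 8 = 16
N=58: ⌈58/16⌉ = 4 iters; last vl = 58 − 3×16 = 10

[iterations, last_vl] = [4, 10]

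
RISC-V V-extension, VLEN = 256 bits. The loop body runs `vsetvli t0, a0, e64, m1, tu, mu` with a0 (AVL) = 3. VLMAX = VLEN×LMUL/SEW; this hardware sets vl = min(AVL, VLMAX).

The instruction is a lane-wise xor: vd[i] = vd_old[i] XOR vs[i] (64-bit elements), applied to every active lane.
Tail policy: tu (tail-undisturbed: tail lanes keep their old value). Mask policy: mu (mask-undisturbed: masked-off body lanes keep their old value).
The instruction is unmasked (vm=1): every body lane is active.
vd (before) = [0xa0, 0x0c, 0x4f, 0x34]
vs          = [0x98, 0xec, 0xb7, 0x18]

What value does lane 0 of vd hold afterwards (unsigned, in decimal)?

VLMAX = (256 × 1) / 64 = 4 lanes
AVL=3 ≤ VLMAX=4, so vl = 3
vd[0] xor(0xa0,0x98) -> 0x38
vd[1] xor(0x0c,0xec) -> 0xe0
vd[2] xor(0x4f,0xb7) -> 0xf8
vd[3] tail/keep -> 0x34

vd[0] = 56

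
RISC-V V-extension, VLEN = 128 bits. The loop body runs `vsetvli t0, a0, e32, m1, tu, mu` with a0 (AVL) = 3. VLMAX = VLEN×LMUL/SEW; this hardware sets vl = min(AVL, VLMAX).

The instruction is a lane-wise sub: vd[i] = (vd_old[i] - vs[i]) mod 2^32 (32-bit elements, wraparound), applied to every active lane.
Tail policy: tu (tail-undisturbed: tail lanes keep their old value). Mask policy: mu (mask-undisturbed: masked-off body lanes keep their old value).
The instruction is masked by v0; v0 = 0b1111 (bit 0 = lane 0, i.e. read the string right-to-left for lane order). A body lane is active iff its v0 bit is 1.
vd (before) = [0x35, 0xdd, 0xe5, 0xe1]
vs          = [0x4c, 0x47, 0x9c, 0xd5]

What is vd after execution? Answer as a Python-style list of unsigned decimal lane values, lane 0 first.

VLMAX = (128 × 1) / 32 = 4 lanes
vl = min(AVL, VLMAX) = min(3, 4) = 3
vd[0] sub(0x35,0x4c) -> 0xffffffe9
vd[1] sub(0xdd,0x47) -> 0x96
vd[2] sub(0xe5,0x9c) -> 0x49
vd[3] tail/keep -> 0xe1

vd = [4294967273, 150, 73, 225]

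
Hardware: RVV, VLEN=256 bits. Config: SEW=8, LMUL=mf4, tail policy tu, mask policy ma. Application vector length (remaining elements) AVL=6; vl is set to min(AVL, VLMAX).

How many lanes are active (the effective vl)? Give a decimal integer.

vl = 6

VLMAX = VLEN×LMUL/SEW = 256×1/4/8 = 8
vl ← min(6, 8) = 6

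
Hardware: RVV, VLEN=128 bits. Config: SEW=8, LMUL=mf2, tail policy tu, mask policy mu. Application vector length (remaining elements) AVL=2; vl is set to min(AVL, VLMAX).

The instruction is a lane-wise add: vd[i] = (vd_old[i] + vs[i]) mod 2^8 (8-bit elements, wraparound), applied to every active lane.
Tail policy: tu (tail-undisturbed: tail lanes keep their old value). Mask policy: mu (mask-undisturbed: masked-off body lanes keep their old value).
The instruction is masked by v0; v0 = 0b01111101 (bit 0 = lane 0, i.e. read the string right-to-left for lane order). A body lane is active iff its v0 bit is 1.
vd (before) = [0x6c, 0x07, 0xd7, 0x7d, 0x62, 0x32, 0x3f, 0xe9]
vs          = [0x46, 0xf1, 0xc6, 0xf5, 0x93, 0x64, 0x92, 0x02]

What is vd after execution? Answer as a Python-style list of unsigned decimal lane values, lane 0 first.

vd = [178, 7, 215, 125, 98, 50, 63, 233]

VLMAX = (128 × 1/2) / 8 = 8 lanes
AVL=2 ≤ VLMAX=8, so vl = 2
lane  0: add(0x6c,0x46) ⇒ 0xb2
lane  1: mask-off/keep ⇒ 0x07
lane  2: tail/keep ⇒ 0xd7
lane  3: tail/keep ⇒ 0x7d
lane  4: tail/keep ⇒ 0x62
lane  5: tail/keep ⇒ 0x32
lane  6: tail/keep ⇒ 0x3f
lane  7: tail/keep ⇒ 0xe9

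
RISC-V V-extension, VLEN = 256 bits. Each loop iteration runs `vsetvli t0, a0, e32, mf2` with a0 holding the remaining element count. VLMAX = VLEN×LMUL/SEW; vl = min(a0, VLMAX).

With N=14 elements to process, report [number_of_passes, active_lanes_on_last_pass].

[iterations, last_vl] = [4, 2]

VLMAX = VLEN×LMUL/SEW = 256×1/2/32 = 4
N=14: ⌈14/4⌉ = 4 iters; last vl = 14 − 3×4 = 2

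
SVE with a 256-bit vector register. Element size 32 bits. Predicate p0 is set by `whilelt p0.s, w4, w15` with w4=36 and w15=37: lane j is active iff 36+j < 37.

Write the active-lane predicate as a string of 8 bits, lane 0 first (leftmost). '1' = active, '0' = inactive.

predicate = 10000000

lane count: 256 div 32 = 8
whilelt: lane j active iff 36+j < 37 → j < 1 → 1 active
bits (lane 0 leftmost): 10000000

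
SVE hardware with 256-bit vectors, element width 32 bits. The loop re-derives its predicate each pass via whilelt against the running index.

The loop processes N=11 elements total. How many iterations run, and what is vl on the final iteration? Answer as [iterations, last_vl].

[iterations, last_vl] = [2, 3]

register lanes = 256/32 = 8
iterations = ceil(11/8) = 2; final-pass vl = 3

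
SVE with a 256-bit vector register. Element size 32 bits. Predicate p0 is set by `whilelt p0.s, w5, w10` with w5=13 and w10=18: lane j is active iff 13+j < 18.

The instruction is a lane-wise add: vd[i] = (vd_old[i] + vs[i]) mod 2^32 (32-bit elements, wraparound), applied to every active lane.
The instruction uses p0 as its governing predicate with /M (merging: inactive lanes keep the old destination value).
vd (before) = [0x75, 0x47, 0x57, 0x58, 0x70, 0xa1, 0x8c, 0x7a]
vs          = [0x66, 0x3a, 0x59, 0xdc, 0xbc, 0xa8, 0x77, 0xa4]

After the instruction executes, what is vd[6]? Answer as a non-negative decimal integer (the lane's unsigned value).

vd[6] = 140

lane count: 256 div 32 = 8
whilelt: lane j active iff 13+j < 18 → j < 5 → 5 active
vd[0] add(0x75,0x66) -> 0xdb
vd[1] add(0x47,0x3a) -> 0x81
vd[2] add(0x57,0x59) -> 0xb0
vd[3] add(0x58,0xdc) -> 0x134
vd[4] add(0x70,0xbc) -> 0x12c
vd[5] tail/keep -> 0xa1
vd[6] tail/keep -> 0x8c
vd[7] tail/keep -> 0x7a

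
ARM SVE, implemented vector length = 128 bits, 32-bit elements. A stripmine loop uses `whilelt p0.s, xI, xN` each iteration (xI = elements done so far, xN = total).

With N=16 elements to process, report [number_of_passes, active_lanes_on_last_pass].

[iterations, last_vl] = [4, 4]

register lanes = 128/32 = 4
16 elements at 4/iter → 4 passes, remainder 4 on the last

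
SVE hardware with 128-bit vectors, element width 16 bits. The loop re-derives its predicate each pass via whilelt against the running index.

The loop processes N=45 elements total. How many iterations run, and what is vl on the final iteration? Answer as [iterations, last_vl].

[iterations, last_vl] = [6, 5]

128-bit reg / 16-bit elem → 8 lanes
45 elements at 8/iter → 6 passes, remainder 5 on the last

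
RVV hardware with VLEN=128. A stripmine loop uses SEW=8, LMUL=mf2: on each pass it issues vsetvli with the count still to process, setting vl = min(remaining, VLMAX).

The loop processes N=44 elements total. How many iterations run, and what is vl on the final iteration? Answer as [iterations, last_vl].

[iterations, last_vl] = [6, 4]

lanes per group: 128·1/2/8 = 8
iterations = ceil(44/8) = 6; final-pass vl = 4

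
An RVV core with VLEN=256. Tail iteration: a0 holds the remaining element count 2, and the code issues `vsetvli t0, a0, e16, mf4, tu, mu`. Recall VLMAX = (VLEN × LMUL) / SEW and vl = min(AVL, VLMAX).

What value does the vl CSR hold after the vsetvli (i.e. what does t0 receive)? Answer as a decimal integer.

lanes per group: 256·1/4/16 = 4
vl = min(AVL, VLMAX) = min(2, 4) = 2

vl = 2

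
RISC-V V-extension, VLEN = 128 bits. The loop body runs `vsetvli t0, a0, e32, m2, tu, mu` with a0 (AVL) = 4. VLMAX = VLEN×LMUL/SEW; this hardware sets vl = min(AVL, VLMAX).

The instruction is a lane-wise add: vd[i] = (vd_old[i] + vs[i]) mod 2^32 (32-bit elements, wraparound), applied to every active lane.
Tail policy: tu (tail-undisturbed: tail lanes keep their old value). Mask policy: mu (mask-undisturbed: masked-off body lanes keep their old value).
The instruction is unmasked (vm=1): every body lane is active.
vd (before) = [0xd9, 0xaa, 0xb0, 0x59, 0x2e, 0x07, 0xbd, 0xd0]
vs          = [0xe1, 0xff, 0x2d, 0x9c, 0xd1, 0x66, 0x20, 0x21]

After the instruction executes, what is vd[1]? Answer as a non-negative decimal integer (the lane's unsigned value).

VLMAX = VLEN×LMUL/SEW = 128×2/32 = 8
AVL=4 ≤ VLMAX=8, so vl = 4
vd[0] add(0xd9,0xe1) -> 0x1ba
vd[1] add(0xaa,0xff) -> 0x1a9
vd[2] add(0xb0,0x2d) -> 0xdd
vd[3] add(0x59,0x9c) -> 0xf5
vd[4] tail/keep -> 0x2e
vd[5] tail/keep -> 0x07
vd[6] tail/keep -> 0xbd
vd[7] tail/keep -> 0xd0

vd[1] = 425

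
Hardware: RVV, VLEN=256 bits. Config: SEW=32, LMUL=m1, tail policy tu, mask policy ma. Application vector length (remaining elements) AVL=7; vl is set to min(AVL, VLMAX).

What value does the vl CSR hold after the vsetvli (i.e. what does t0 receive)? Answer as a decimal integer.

vl = 7

lanes per group: 256·1/32 = 8
vl = min(AVL, VLMAX) = min(7, 8) = 7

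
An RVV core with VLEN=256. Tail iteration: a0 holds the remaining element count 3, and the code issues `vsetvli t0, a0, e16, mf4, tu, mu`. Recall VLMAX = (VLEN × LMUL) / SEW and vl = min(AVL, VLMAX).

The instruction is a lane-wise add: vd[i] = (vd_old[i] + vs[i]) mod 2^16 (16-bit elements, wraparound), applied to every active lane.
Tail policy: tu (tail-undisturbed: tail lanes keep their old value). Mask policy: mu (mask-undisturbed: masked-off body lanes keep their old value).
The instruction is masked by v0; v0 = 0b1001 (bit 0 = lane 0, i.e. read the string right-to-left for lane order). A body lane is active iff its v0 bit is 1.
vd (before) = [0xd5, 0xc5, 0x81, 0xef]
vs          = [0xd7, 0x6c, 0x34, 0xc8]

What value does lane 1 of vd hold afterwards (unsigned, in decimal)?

vd[1] = 197

VLMAX = VLEN×LMUL/SEW = 256×1/4/16 = 4
vl ← min(3, 4) = 3
vd[0] add(0xd5,0xd7) -> 0x1ac
vd[1] mask-off/keep -> 0xc5
vd[2] mask-off/keep -> 0x81
vd[3] tail/keep -> 0xef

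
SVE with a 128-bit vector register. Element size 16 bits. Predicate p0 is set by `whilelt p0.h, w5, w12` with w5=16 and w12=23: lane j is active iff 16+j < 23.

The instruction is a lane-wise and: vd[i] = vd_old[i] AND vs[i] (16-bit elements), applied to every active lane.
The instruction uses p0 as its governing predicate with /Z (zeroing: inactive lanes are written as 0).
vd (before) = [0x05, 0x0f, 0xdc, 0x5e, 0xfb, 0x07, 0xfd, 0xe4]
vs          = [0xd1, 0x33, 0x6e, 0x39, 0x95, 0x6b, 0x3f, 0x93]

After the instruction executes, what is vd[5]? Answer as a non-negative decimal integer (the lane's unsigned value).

128-bit reg / 16-bit elem → 8 lanes
p0[j] = (16+j < 23); true for j=0..6 → 7 lanes set
[0] and(0x05,0xd1) = 0x01
[1] and(0x0f,0x33) = 0x03
[2] and(0xdc,0x6e) = 0x4c
[3] and(0x5e,0x39) = 0x18
[4] and(0xfb,0x95) = 0x91
[5] and(0x07,0x6b) = 0x03
[6] and(0xfd,0x3f) = 0x3d
[7] tail/zero = 0x00

vd[5] = 3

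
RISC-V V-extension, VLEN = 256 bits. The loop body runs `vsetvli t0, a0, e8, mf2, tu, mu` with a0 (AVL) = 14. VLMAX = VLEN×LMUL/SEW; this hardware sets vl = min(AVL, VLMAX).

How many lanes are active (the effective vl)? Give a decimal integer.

lanes per group: 256·1/2/8 = 16
vl = min(AVL, VLMAX) = min(14, 16) = 14

vl = 14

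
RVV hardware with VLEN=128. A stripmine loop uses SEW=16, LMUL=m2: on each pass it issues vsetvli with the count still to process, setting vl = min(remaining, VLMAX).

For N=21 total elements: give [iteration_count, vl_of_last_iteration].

[iterations, last_vl] = [2, 5]

VLMAX = VLEN×LMUL/SEW = 128×2/16 = 16
N=21: ⌈21/16⌉ = 2 iters; last vl = 21 − 1×16 = 5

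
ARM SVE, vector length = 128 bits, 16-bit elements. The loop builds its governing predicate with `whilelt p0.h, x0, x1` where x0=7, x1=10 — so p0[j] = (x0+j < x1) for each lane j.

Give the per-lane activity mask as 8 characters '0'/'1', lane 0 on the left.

lane count: 128 div 16 = 8
whilelt: lane j active iff 7+j < 10 → j < 3 → 3 active
bits (lane 0 leftmost): 11100000

predicate = 11100000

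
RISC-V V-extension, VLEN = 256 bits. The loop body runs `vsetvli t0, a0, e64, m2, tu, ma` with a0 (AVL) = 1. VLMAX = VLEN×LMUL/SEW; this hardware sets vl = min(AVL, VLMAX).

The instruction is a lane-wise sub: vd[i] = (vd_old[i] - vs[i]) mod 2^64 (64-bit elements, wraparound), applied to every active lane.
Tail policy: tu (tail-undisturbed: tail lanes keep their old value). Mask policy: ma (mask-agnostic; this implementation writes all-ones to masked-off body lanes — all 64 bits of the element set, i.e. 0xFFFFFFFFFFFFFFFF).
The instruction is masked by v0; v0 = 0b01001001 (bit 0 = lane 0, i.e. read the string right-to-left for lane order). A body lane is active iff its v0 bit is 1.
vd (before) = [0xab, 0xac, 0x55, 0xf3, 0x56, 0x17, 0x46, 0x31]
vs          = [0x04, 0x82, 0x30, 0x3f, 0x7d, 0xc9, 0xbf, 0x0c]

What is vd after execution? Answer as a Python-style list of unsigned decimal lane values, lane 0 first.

VLMAX = VLEN×LMUL/SEW = 256×2/64 = 8
AVL=1 ≤ VLMAX=8, so vl = 1
[0] sub(0xab,0x04) = 0xa7
[1] tail/keep = 0xac
[2] tail/keep = 0x55
[3] tail/keep = 0xf3
[4] tail/keep = 0x56
[5] tail/keep = 0x17
[6] tail/keep = 0x46
[7] tail/keep = 0x31

vd = [167, 172, 85, 243, 86, 23, 70, 49]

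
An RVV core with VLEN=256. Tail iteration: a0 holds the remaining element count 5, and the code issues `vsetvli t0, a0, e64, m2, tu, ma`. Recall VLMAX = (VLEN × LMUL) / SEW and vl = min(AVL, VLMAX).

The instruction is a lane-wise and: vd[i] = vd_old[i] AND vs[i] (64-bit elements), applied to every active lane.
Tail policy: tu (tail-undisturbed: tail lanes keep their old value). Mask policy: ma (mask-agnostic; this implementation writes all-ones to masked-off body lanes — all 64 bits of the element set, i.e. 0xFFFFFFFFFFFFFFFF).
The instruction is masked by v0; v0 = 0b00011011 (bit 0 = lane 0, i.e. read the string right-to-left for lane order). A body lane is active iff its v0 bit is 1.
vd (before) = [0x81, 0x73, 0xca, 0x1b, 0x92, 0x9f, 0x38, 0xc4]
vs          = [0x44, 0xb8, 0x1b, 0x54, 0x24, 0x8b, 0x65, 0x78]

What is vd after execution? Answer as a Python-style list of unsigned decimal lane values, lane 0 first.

vd = [0, 48, 18446744073709551615, 16, 0, 159, 56, 196]

VLMAX = VLEN×LMUL/SEW = 256×2/64 = 8
AVL=5 ≤ VLMAX=8, so vl = 5
  i=0: and(0x81,0x44) → 0
  i=1: and(0x73,0xb8) → 48
  i=2: mask-off/ones → 18446744073709551615
  i=3: and(0x1b,0x54) → 16
  i=4: and(0x92,0x24) → 0
  i=5: tail/keep → 159
  i=6: tail/keep → 56
  i=7: tail/keep → 196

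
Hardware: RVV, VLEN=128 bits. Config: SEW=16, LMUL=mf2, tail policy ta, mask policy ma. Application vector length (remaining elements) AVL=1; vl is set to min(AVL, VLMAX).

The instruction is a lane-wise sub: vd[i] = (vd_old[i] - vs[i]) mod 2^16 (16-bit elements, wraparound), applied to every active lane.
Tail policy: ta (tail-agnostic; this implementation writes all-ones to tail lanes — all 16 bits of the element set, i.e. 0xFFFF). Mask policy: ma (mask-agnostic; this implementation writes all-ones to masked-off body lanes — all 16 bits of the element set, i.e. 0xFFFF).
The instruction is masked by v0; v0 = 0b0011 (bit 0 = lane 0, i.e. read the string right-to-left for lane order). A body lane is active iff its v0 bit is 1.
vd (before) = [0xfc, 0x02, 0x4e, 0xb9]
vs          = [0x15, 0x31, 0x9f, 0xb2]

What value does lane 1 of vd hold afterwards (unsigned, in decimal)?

vd[1] = 65535

VLMAX = (128 × 1/2) / 16 = 4 lanes
vl ← min(1, 4) = 1
lane  0: sub(0xfc,0x15) ⇒ 0xe7
lane  1: tail/ones ⇒ 0xffff
lane  2: tail/ones ⇒ 0xffff
lane  3: tail/ones ⇒ 0xffff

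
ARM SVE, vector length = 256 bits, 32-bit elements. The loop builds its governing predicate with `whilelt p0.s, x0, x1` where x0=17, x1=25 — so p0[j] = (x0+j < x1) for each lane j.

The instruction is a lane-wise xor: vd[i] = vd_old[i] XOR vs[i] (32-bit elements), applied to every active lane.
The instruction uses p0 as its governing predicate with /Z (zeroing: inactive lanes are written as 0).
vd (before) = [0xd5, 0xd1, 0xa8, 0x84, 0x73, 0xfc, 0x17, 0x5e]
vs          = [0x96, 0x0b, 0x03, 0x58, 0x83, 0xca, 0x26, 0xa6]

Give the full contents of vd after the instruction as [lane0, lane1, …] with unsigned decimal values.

vd = [67, 218, 171, 220, 240, 54, 49, 248]

register lanes = 256/32 = 8
active while 17+j < 25, i.e. j ∈ [0,8) capped at 8 ⇒ 8
  i=0: xor(0xd5,0x96) → 67
  i=1: xor(0xd1,0x0b) → 218
  i=2: xor(0xa8,0x03) → 171
  i=3: xor(0x84,0x58) → 220
  i=4: xor(0x73,0x83) → 240
  i=5: xor(0xfc,0xca) → 54
  i=6: xor(0x17,0x26) → 49
  i=7: xor(0x5e,0xa6) → 248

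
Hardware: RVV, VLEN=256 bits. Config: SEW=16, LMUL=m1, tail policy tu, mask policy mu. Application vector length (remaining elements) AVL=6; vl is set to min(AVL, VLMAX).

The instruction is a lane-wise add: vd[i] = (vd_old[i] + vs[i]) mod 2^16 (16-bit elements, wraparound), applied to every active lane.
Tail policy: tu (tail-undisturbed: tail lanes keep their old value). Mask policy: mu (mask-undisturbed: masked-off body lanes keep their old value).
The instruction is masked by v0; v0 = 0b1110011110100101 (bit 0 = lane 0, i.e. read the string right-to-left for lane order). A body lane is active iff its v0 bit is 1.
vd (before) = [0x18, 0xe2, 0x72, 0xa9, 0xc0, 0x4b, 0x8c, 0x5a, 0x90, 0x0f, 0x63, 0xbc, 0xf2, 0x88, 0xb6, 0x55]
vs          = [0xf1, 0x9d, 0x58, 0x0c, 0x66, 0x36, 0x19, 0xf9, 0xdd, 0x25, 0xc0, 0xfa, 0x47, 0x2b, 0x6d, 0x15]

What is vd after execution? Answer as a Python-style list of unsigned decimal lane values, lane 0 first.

lanes per group: 256·1/16 = 16
vl = min(AVL, VLMAX) = min(6, 16) = 6
  i=0: add(0x18,0xf1) → 265
  i=1: mask-off/keep → 226
  i=2: add(0x72,0x58) → 202
  i=3: mask-off/keep → 169
  i=4: mask-off/keep → 192
  i=5: add(0x4b,0x36) → 129
  i=6: tail/keep → 140
  i=7: tail/keep → 90
  i=8: tail/keep → 144
  i=9: tail/keep → 15
  i=10: tail/keep → 99
  i=11: tail/keep → 188
  i=12: tail/keep → 242
  i=13: tail/keep → 136
  i=14: tail/keep → 182
  i=15: tail/keep → 85

vd = [265, 226, 202, 169, 192, 129, 140, 90, 144, 15, 99, 188, 242, 136, 182, 85]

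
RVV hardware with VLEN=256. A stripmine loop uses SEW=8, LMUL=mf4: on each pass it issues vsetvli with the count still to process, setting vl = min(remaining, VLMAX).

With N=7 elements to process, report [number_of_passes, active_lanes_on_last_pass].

[iterations, last_vl] = [1, 7]

lanes per group: 256·1/4/8 = 8
7 elements at 8/iter → 1 passes, remainder 7 on the last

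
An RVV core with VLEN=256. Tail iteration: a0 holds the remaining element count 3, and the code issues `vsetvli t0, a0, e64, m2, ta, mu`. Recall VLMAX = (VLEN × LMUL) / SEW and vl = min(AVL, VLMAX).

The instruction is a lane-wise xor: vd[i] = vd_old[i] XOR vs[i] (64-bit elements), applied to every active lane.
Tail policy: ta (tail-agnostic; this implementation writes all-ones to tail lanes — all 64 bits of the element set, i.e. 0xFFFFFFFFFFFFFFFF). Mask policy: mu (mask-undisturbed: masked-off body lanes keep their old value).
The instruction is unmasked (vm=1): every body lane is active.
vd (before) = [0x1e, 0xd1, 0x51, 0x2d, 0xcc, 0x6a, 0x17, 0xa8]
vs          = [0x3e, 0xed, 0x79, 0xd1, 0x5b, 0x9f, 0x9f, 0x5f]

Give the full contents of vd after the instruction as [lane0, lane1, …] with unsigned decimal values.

vd = [32, 60, 40, 18446744073709551615, 18446744073709551615, 18446744073709551615, 18446744073709551615, 18446744073709551615]

VLMAX = VLEN×LMUL/SEW = 256×2/64 = 8
AVL=3 ≤ VLMAX=8, so vl = 3
  i=0: xor(0x1e,0x3e) → 32
  i=1: xor(0xd1,0xed) → 60
  i=2: xor(0x51,0x79) → 40
  i=3: tail/ones → 18446744073709551615
  i=4: tail/ones → 18446744073709551615
  i=5: tail/ones → 18446744073709551615
  i=6: tail/ones → 18446744073709551615
  i=7: tail/ones → 18446744073709551615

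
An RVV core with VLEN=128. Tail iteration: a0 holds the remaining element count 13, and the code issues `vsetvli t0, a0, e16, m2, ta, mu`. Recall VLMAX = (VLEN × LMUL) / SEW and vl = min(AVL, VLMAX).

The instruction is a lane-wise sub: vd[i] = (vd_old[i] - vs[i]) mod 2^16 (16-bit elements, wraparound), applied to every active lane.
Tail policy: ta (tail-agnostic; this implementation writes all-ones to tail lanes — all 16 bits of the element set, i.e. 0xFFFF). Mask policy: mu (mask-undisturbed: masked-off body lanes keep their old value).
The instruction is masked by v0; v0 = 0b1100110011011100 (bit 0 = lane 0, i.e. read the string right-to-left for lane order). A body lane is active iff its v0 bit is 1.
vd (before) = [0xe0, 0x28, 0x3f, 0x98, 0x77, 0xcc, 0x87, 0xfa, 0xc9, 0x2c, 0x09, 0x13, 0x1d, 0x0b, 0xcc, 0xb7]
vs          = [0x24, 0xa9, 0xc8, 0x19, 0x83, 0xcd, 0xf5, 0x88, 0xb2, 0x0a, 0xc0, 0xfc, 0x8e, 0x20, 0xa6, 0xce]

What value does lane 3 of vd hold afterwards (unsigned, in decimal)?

vd[3] = 127

VLMAX = VLEN×LMUL/SEW = 128×2/16 = 16
vl ← min(13, 16) = 13
  i=0: mask-off/keep → 224
  i=1: mask-off/keep → 40
  i=2: sub(0x3f,0xc8) → 65399
  i=3: sub(0x98,0x19) → 127
  i=4: sub(0x77,0x83) → 65524
  i=5: mask-off/keep → 204
  i=6: sub(0x87,0xf5) → 65426
  i=7: sub(0xfa,0x88) → 114
  i=8: mask-off/keep → 201
  i=9: mask-off/keep → 44
  i=10: sub(0x09,0xc0) → 65353
  i=11: sub(0x13,0xfc) → 65303
  i=12: mask-off/keep → 29
  i=13: tail/ones → 65535
  i=14: tail/ones → 65535
  i=15: tail/ones → 65535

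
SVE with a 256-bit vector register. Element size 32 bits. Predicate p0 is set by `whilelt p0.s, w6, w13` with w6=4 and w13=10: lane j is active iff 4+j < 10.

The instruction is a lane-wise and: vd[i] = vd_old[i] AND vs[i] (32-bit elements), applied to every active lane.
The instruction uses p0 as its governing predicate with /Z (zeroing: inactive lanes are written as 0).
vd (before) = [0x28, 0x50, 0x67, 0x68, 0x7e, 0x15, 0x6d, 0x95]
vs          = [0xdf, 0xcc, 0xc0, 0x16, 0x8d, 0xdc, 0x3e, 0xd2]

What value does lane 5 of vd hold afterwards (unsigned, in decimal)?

register lanes = 256/32 = 8
active while 4+j < 10, i.e. j ∈ [0,6) capped at 8 ⇒ 6
vd[0] and(0x28,0xdf) -> 0x08
vd[1] and(0x50,0xcc) -> 0x40
vd[2] and(0x67,0xc0) -> 0x40
vd[3] and(0x68,0x16) -> 0x00
vd[4] and(0x7e,0x8d) -> 0x0c
vd[5] and(0x15,0xdc) -> 0x14
vd[6] tail/zero -> 0x00
vd[7] tail/zero -> 0x00

vd[5] = 20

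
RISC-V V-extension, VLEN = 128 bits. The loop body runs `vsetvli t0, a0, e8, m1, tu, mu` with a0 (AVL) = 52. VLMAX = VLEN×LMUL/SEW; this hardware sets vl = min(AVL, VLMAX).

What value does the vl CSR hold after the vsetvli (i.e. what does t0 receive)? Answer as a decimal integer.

vl = 16

VLMAX = VLEN×LMUL/SEW = 128×1/8 = 16
AVL=52 > VLMAX=16, so vl = 16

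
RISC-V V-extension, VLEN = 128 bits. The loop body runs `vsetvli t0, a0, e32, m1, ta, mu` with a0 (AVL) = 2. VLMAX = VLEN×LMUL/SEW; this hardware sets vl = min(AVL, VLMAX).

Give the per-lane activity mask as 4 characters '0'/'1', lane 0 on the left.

lanes per group: 128·1/32 = 4
AVL=2 ≤ VLMAX=4, so vl = 2
bits (lane 0 leftmost): 1100

predicate = 1100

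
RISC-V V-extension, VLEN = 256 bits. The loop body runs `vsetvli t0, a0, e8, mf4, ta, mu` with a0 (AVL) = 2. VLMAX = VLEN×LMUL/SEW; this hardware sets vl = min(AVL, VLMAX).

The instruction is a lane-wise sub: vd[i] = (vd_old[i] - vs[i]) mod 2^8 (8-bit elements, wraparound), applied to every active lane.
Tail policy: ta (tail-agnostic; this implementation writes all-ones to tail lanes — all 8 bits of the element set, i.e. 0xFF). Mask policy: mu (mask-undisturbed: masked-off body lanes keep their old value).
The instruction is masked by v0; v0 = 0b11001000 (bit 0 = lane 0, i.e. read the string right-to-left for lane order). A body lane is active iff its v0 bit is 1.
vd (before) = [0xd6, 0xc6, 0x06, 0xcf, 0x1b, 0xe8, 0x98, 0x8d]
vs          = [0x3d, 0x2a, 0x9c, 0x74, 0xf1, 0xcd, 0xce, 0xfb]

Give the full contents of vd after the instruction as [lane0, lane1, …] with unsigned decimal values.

VLMAX = (256 × 1/4) / 8 = 8 lanes
vl ← min(2, 8) = 2
  i=0: mask-off/keep → 214
  i=1: mask-off/keep → 198
  i=2: tail/ones → 255
  i=3: tail/ones → 255
  i=4: tail/ones → 255
  i=5: tail/ones → 255
  i=6: tail/ones → 255
  i=7: tail/ones → 255

vd = [214, 198, 255, 255, 255, 255, 255, 255]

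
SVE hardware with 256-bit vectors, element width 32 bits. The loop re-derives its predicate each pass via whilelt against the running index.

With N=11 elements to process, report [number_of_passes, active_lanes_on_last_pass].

[iterations, last_vl] = [2, 3]

register lanes = 256/32 = 8
11 elements at 8/iter → 2 passes, remainder 3 on the last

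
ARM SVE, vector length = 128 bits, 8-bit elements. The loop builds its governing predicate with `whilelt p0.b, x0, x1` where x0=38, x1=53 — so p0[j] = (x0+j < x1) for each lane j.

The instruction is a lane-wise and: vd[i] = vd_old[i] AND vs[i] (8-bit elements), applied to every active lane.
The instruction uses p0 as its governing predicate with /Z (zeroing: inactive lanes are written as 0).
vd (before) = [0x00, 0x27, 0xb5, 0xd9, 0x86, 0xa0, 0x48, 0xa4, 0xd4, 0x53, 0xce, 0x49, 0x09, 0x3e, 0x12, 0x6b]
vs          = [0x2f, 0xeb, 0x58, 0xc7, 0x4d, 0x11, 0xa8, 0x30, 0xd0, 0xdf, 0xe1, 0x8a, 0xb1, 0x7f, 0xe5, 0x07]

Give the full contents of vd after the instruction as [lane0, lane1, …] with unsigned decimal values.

lane count: 128 div 8 = 16
p0[j] = (38+j < 53); true for j=0..14 → 15 lanes set
  i=0: and(0x00,0x2f) → 0
  i=1: and(0x27,0xeb) → 35
  i=2: and(0xb5,0x58) → 16
  i=3: and(0xd9,0xc7) → 193
  i=4: and(0x86,0x4d) → 4
  i=5: and(0xa0,0x11) → 0
  i=6: and(0x48,0xa8) → 8
  i=7: and(0xa4,0x30) → 32
  i=8: and(0xd4,0xd0) → 208
  i=9: and(0x53,0xdf) → 83
  i=10: and(0xce,0xe1) → 192
  i=11: and(0x49,0x8a) → 8
  i=12: and(0x09,0xb1) → 1
  i=13: and(0x3e,0x7f) → 62
  i=14: and(0x12,0xe5) → 0
  i=15: tail/zero → 0

vd = [0, 35, 16, 193, 4, 0, 8, 32, 208, 83, 192, 8, 1, 62, 0, 0]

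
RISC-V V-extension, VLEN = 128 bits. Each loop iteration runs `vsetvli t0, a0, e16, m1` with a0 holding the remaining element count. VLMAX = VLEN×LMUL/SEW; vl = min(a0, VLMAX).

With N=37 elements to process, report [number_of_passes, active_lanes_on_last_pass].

[iterations, last_vl] = [5, 5]

lanes per group: 128·1/16 = 8
iterations = ceil(37/8) = 5; final-pass vl = 5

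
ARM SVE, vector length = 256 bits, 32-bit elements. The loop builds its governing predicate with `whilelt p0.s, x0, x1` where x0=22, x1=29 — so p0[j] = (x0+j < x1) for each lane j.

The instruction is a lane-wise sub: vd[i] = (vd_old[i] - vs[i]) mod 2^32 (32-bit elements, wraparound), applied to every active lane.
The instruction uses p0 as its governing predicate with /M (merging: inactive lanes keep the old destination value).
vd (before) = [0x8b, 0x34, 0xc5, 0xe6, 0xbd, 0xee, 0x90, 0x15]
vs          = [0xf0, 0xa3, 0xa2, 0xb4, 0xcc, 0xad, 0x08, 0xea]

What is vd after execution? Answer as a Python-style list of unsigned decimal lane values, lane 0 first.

vd = [4294967195, 4294967185, 35, 50, 4294967281, 65, 136, 21]

lane count: 256 div 32 = 8
active while 22+j < 29, i.e. j ∈ [0,7) capped at 8 ⇒ 7
[0] sub(0x8b,0xf0) = 0xffffff9b
[1] sub(0x34,0xa3) = 0xffffff91
[2] sub(0xc5,0xa2) = 0x23
[3] sub(0xe6,0xb4) = 0x32
[4] sub(0xbd,0xcc) = 0xfffffff1
[5] sub(0xee,0xad) = 0x41
[6] sub(0x90,0x08) = 0x88
[7] tail/keep = 0x15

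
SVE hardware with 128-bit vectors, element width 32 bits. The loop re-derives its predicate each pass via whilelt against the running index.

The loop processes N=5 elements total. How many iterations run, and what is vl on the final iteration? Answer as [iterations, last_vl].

register lanes = 128/32 = 4
iterations = ceil(5/4) = 2; final-pass vl = 1

[iterations, last_vl] = [2, 1]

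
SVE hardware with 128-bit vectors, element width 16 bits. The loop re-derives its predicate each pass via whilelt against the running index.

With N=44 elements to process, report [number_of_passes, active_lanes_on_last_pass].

128-bit reg / 16-bit elem → 8 lanes
N=44: ⌈44/8⌉ = 6 iters; last vl = 44 − 5×8 = 4

[iterations, last_vl] = [6, 4]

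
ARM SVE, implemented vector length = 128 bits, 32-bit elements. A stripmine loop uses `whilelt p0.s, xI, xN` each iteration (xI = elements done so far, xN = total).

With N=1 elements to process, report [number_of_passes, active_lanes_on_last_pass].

[iterations, last_vl] = [1, 1]

lane count: 128 div 32 = 4
N=1: ⌈1/4⌉ = 1 iters; last vl = 1 − 0×4 = 1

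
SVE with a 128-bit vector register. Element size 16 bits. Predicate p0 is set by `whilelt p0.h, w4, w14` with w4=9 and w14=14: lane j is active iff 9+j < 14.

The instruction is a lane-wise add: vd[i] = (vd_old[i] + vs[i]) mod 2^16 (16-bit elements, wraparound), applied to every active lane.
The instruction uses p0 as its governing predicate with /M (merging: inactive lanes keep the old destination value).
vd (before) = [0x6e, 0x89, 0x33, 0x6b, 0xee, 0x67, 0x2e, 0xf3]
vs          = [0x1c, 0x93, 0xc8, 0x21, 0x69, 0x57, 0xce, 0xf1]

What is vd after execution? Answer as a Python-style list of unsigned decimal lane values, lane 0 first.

vd = [138, 284, 251, 140, 343, 103, 46, 243]

128-bit reg / 16-bit elem → 8 lanes
p0[j] = (9+j < 14); true for j=0..4 → 5 lanes set
lane  0: add(0x6e,0x1c) ⇒ 0x8a
lane  1: add(0x89,0x93) ⇒ 0x11c
lane  2: add(0x33,0xc8) ⇒ 0xfb
lane  3: add(0x6b,0x21) ⇒ 0x8c
lane  4: add(0xee,0x69) ⇒ 0x157
lane  5: tail/keep ⇒ 0x67
lane  6: tail/keep ⇒ 0x2e
lane  7: tail/keep ⇒ 0xf3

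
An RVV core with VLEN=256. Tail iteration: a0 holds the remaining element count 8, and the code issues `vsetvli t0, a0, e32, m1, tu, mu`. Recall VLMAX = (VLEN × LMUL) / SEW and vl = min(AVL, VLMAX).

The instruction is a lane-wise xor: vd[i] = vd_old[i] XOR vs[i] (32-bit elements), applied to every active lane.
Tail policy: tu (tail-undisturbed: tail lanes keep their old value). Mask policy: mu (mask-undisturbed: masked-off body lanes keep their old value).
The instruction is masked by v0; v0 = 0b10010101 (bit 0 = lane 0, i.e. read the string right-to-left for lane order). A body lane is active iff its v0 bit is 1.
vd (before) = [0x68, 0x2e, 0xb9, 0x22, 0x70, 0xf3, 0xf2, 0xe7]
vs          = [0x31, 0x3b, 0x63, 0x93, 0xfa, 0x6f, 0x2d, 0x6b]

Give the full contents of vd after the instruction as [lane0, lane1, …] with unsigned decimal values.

vd = [89, 46, 218, 34, 138, 243, 242, 140]

VLMAX = VLEN×LMUL/SEW = 256×1/32 = 8
AVL=8 ≤ VLMAX=8, so vl = 8
vd[0] xor(0x68,0x31) -> 0x59
vd[1] mask-off/keep -> 0x2e
vd[2] xor(0xb9,0x63) -> 0xda
vd[3] mask-off/keep -> 0x22
vd[4] xor(0x70,0xfa) -> 0x8a
vd[5] mask-off/keep -> 0xf3
vd[6] mask-off/keep -> 0xf2
vd[7] xor(0xe7,0x6b) -> 0x8c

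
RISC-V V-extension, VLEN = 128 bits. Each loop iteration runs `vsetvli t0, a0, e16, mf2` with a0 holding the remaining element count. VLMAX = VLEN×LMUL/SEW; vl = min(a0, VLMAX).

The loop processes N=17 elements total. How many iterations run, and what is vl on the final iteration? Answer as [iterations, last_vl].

[iterations, last_vl] = [5, 1]

lanes per group: 128·1/2/16 = 4
17 elements at 4/iter → 5 passes, remainder 1 on the last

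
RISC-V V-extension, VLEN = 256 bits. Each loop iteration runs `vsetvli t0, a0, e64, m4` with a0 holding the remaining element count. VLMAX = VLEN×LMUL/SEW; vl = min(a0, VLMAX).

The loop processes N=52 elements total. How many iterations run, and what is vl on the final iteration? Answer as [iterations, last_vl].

[iterations, last_vl] = [4, 4]

VLMAX = VLEN×LMUL/SEW = 256×4/64 = 16
iterations = ceil(52/16) = 4; final-pass vl = 4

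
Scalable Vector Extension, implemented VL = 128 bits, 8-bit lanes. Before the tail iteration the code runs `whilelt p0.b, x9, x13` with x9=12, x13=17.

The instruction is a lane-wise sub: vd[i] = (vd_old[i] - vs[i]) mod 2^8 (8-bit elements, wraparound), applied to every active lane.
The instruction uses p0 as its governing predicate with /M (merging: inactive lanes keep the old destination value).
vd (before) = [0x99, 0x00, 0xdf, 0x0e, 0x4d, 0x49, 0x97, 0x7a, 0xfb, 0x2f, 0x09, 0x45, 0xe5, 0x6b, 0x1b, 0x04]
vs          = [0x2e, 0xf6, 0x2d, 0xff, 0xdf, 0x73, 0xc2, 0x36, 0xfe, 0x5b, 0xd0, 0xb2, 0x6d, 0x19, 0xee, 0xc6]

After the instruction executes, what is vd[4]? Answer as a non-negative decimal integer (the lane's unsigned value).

register lanes = 128/8 = 16
active while 12+j < 17, i.e. j ∈ [0,5) capped at 16 ⇒ 5
  i=0: sub(0x99,0x2e) → 107
  i=1: sub(0x00,0xf6) → 10
  i=2: sub(0xdf,0x2d) → 178
  i=3: sub(0x0e,0xff) → 15
  i=4: sub(0x4d,0xdf) → 110
  i=5: tail/keep → 73
  i=6: tail/keep → 151
  i=7: tail/keep → 122
  i=8: tail/keep → 251
  i=9: tail/keep → 47
  i=10: tail/keep → 9
  i=11: tail/keep → 69
  i=12: tail/keep → 229
  i=13: tail/keep → 107
  i=14: tail/keep → 27
  i=15: tail/keep → 4

vd[4] = 110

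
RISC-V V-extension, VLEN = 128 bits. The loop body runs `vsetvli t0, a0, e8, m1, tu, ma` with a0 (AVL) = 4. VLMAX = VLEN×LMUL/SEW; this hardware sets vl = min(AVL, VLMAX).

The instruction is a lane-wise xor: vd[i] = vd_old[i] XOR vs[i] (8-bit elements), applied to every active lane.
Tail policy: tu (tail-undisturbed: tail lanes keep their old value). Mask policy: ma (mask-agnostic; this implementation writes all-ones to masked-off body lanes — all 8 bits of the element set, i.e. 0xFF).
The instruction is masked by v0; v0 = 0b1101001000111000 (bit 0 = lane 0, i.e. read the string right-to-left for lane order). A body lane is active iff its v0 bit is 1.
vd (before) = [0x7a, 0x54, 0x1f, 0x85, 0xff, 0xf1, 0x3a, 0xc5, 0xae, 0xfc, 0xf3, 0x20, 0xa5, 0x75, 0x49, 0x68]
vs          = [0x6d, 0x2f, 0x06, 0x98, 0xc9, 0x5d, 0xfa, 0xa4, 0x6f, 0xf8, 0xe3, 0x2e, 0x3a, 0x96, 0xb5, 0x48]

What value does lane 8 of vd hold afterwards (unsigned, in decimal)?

VLMAX = VLEN×LMUL/SEW = 128×1/8 = 16
vl = min(AVL, VLMAX) = min(4, 16) = 4
lane  0: mask-off/ones ⇒ 0xff
lane  1: mask-off/ones ⇒ 0xff
lane  2: mask-off/ones ⇒ 0xff
lane  3: xor(0x85,0x98) ⇒ 0x1d
lane  4: tail/keep ⇒ 0xff
lane  5: tail/keep ⇒ 0xf1
lane  6: tail/keep ⇒ 0x3a
lane  7: tail/keep ⇒ 0xc5
lane  8: tail/keep ⇒ 0xae
lane  9: tail/keep ⇒ 0xfc
lane 10: tail/keep ⇒ 0xf3
lane 11: tail/keep ⇒ 0x20
lane 12: tail/keep ⇒ 0xa5
lane 13: tail/keep ⇒ 0x75
lane 14: tail/keep ⇒ 0x49
lane 15: tail/keep ⇒ 0x68

vd[8] = 174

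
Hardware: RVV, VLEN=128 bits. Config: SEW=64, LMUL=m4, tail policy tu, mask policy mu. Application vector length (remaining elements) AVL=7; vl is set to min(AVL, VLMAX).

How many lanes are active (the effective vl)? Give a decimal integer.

VLMAX = VLEN×LMUL/SEW = 128×4/64 = 8
vl = min(AVL, VLMAX) = min(7, 8) = 7

vl = 7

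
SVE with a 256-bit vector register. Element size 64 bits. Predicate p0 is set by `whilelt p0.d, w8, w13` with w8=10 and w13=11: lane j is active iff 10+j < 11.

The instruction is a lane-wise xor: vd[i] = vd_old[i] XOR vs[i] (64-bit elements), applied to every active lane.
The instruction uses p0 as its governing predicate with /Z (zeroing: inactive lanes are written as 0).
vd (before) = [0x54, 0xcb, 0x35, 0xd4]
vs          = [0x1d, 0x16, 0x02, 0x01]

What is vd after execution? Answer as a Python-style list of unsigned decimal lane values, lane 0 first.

256-bit reg / 64-bit elem → 4 lanes
p0[j] = (10+j < 11); true for j=0..0 → 1 lanes set
[0] xor(0x54,0x1d) = 0x49
[1] tail/zero = 0x00
[2] tail/zero = 0x00
[3] tail/zero = 0x00

vd = [73, 0, 0, 0]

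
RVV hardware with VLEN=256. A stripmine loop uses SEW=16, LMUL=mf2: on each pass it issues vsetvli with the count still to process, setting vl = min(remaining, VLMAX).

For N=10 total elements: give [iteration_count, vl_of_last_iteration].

VLMAX = (256 × 1/2) / 16 = 8 lanes
10 elements at 8/iter → 2 passes, remainder 2 on the last

[iterations, last_vl] = [2, 2]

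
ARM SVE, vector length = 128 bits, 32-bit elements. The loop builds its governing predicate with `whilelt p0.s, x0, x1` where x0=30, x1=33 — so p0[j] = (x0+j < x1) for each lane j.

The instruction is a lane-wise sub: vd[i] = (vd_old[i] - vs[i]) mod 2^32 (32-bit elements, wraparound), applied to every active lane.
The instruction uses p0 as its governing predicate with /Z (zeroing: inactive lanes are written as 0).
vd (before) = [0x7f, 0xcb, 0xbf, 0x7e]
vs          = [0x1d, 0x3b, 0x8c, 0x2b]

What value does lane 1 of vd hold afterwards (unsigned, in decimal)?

vd[1] = 144

register lanes = 128/32 = 4
whilelt: lane j active iff 30+j < 33 → j < 3 → 3 active
lane  0: sub(0x7f,0x1d) ⇒ 0x62
lane  1: sub(0xcb,0x3b) ⇒ 0x90
lane  2: sub(0xbf,0x8c) ⇒ 0x33
lane  3: tail/zero ⇒ 0x00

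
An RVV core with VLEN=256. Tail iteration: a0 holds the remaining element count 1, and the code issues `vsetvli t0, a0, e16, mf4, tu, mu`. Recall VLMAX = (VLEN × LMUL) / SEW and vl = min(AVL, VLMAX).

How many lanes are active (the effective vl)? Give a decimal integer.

VLMAX = (256 × 1/4) / 16 = 4 lanes
AVL=1 ≤ VLMAX=4, so vl = 1

vl = 1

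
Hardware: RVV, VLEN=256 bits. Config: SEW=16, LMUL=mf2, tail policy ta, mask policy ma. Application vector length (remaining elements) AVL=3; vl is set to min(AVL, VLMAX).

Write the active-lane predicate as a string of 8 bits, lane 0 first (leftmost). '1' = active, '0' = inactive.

VLMAX = (256 × 1/2) / 16 = 8 lanes
vl = min(AVL, VLMAX) = min(3, 8) = 3
bits (lane 0 leftmost): 11100000

predicate = 11100000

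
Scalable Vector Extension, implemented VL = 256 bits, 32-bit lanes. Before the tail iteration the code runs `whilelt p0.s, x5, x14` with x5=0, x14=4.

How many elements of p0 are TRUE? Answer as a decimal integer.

register lanes = 256/32 = 8
p0[j] = (0+j < 4); true for j=0..3 → 4 lanes set

vl = 4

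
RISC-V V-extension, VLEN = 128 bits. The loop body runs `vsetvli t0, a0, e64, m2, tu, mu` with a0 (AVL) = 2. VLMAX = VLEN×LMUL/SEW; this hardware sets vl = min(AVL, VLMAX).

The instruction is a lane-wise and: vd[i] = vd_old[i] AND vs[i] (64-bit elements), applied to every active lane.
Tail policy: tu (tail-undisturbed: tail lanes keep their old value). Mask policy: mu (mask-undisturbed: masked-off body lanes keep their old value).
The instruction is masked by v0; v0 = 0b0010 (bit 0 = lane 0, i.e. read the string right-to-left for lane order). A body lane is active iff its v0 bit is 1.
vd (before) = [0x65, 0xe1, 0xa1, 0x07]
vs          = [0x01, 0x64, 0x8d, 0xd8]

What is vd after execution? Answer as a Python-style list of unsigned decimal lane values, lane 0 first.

lanes per group: 128·2/64 = 4
AVL=2 ≤ VLMAX=4, so vl = 2
[0] mask-off/keep = 0x65
[1] and(0xe1,0x64) = 0x60
[2] tail/keep = 0xa1
[3] tail/keep = 0x07

vd = [101, 96, 161, 7]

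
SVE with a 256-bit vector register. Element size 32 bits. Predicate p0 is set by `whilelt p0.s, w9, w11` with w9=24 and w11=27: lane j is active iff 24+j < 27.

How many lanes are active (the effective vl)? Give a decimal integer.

vl = 3

256-bit reg / 32-bit elem → 8 lanes
p0[j] = (24+j < 27); true for j=0..2 → 3 lanes set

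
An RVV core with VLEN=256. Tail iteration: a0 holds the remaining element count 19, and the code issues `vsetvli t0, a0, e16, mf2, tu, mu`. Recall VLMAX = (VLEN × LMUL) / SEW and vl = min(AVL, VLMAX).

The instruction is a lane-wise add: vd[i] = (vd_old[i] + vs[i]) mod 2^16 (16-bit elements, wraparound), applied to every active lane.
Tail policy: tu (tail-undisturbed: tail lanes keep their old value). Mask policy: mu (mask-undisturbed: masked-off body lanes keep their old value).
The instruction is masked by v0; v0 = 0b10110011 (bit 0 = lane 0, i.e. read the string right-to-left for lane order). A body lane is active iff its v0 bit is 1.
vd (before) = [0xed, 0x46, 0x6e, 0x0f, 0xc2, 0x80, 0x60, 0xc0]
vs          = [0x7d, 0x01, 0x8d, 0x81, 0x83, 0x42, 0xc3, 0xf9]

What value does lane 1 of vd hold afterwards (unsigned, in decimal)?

VLMAX = VLEN×LMUL/SEW = 256×1/2/16 = 8
AVL=19 > VLMAX=8, so vl = 8
lane  0: add(0xed,0x7d) ⇒ 0x16a
lane  1: add(0x46,0x01) ⇒ 0x47
lane  2: mask-off/keep ⇒ 0x6e
lane  3: mask-off/keep ⇒ 0x0f
lane  4: add(0xc2,0x83) ⇒ 0x145
lane  5: add(0x80,0x42) ⇒ 0xc2
lane  6: mask-off/keep ⇒ 0x60
lane  7: add(0xc0,0xf9) ⇒ 0x1b9

vd[1] = 71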